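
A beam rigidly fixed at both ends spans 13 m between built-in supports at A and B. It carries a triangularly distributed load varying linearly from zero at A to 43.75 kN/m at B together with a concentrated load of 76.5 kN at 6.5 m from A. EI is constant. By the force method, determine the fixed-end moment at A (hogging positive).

Release both end moments; the primary structure is a simply-supported span AB with redundants M_A and M_B.
On the primary (simply-supported) span, the end slopes from the loading are:
  at A: triangular load, peak 43.75: 7w₀L³/(360EI) = 1869/EI
  at B: triangular load, peak 43.75: w₀L³/(45EI) = 2136/EI
  at A: point load 76.5 at a = 6.5: Pab(L + b)/(6LEI) = 808/EI
  at B: point load 76.5 at a = 6.5: Pab(L + a)/(6LEI) = 808/EI
  θ_A0 = 2677/EI,  θ_B0 = 2944/EI
Flexibility coefficients: a unit moment at one end gives L/(3EI) there and L/(6EI) at the far end, so f₁₁ = f₂₂ = 4.333/EI and f₁₂ = f₂₁ = 2.167/EI.
Compatibility — zero rotation at each built-in end:
  4.333 M_A + 2.167 M_B = 2677
  2.167 M_A + 4.333 M_B = 2944
Solving the pair gives M_A = 370.8 kN·m and M_B = 494 kN·m (hogging).

M_A = 370.8 kN·m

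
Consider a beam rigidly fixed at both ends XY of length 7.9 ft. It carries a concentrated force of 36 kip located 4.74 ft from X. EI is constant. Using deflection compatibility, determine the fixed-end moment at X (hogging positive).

M_X = 27.3 kip·ft

Take the two fixed-end moments M_X, M_Y as redundants; the released structure is the simple span XY.
Simple-span end rotations at X and Y under the given loads:
  at X: point load 36 at a = 4.74: Pab(L + b)/(6LEI) = 125.8/EI
  at Y: point load 36 at a = 4.74: Pab(L + a)/(6LEI) = 143.8/EI
  θ_X0 = 125.8/EI,  θ_Y0 = 143.8/EI
Flexibility coefficients: a unit moment at one end gives L/(3EI) there and L/(6EI) at the far end, so f₁₁ = f₂₂ = 2.633/EI and f₁₂ = f₂₁ = 1.317/EI.
Compatibility — zero rotation at each built-in end:
  2.633 M_X + 1.317 M_Y = 125.8
  1.317 M_X + 2.633 M_Y = 143.8
Solving the pair gives M_X = 27.3 kip·ft and M_Y = 40.95 kip·ft (hogging).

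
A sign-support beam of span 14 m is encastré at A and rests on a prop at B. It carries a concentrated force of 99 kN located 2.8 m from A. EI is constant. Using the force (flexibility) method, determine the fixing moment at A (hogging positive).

Release the roller at B. Primary structure: cantilever fixed at A.
Free-end deflection of the primary structure under the applied loading (downward +):
  point load 99 at a = 2.8: Pa²(3L − a)/(6EI) = 5071/EI
Flexibility coefficient — unit upward force at B: δ_{BB} = L³/(3EI) = 914.7/EI.
The prop prevents deflection at B: R_B = δ_0/δ_{BB} = 5071/914.7 = 5.544 kN.
Moment equilibrium about A: M_A = Σ(load moments about A) − R_B·L = 277.2 − 5.544×14 = 199.6 kN·m.

M_A = 199.6 kN·m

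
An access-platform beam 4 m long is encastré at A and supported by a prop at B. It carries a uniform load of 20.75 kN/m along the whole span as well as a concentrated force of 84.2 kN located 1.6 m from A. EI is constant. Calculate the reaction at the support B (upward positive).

Take the reaction at B as the redundant and release it; the primary structure is a cantilever fixed at A.
Free-end deflection of the primary structure under the applied loading (downward +):
  UDL 20.75: wL⁴/(8EI) = 664/EI
  point load 84.2 at a = 1.6: Pa²(3L − a)/(6EI) = 373.6/EI
  δ_0 = 1038/EI
Flexibility coefficient — unit upward force at B: δ_{BB} = L³/(3EI) = 21.33/EI.
The prop prevents deflection at B: R_B = δ_0/δ_{BB} = 1038/21.33 = 48.64 kN.

R_B = 48.64 kN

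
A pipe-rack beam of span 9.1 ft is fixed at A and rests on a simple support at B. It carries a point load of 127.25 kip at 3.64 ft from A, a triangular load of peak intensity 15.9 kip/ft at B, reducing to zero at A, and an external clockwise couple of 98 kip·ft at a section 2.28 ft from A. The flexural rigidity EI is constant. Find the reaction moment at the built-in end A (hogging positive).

Choose R_B as the redundant. The primary structure is the cantilever fixed at A.
Deflection at B on the released cantilever, summing each load's contribution:
  point load 127.25 at a = 3.64: Pa²(3L − a)/(6EI) = 6649/EI
  triangular load, peak 15.9 at the free end: 11w₀L⁴/(120EI) = 9995/EI
  clockwise couple 98 at a = 2.28: M₀a(2L − a)/(2EI) = 1779/EI
  δ_0 = 18422/EI
Flexibility coefficient — unit upward force at B: δ_{BB} = L³/(3EI) = 251.2/EI.
Compatibility at B: δ_0 − R_B·δ_{BB} = 0, so R_B = 18422/251.2 = 73.34 kip.
Moment equilibrium about A: M_A = Σ(load moments about A) − R_B·L = 1000 − 73.34×9.1 = 332.7 kip·ft.

M_A = 332.7 kip·ft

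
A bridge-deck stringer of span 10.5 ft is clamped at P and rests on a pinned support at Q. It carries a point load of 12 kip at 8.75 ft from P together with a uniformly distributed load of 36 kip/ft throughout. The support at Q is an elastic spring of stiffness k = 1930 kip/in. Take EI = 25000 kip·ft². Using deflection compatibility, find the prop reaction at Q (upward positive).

Choose R_Q as the redundant. The primary structure is the cantilever fixed at P.
Primary-structure tip deflection at Q by superposition:
  point load 12 at a = 8.75: Pa²(3L − a)/(6EI) = 3484/EI
  UDL 36: wL⁴/(8EI) = 54698/EI
  δ_0 = 58181/EI
Tip deflection under a unit load at Q: L³/(3EI) = 385.9/EI.
With EI = 25000 kip·ft²: δ_0 = 2.3273 ft and δ_{QQ} = 0.015435 ft/kip.
Compatibility — the spring shortens by R_Q/k under the reaction it provides: δ_0 − R_Q·δ_{QQ} = R_Q/k. With 1/k = 1/(1930×12) ft/kip = 0.000043 ft/kip, R_Q = δ_0 / (δ_{QQ} + 1/k) = 2.3273 / (0.015435 + 0.000043) = 150.4 kip.

R_Q = 150.4 kip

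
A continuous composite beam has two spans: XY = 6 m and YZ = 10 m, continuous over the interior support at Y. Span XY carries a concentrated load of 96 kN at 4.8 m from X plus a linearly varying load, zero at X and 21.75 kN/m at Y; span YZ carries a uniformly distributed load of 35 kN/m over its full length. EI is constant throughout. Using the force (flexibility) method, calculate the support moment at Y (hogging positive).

Release continuity at Y by inserting a hinge; the redundant is the internal moment M_Y. The primary structure is two simply-supported spans XY and YZ.
End slopes at the hinge Y, treating each span as simply supported:
  span XY: point load 96 at a = 4.8: Pab(L + a)/(6LEI) = 165.9/EI
  span XY: triangular load, peak 21.75: w₀L³/(45EI) = 104.4/EI
  span YZ: UDL 35: wL³/(24EI) = 1458/EI
  relative rotation θ_0 = (270.3 + 1458)/EI = 1729/EI
A unit hogging moment at Y produces rotation L₁/(3EI) + L₂/(3EI) = 5.333/EI.
Slope continuity at Y: θ_0 = M_Y·5.333/EI, so M_Y = 1729/5.333 = 324.1 kN·m (hogging).

M_Y = 324.1 kN·m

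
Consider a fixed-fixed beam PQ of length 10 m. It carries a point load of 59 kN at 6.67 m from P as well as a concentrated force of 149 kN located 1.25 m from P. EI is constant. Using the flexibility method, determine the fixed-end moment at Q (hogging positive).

M_Q = 107.8 kN·m

Take the two fixed-end moments M_P, M_Q as redundants; the released structure is the simple span PQ.
Simple-span end rotations at P and Q under the given loads:
  at P: point load 59 at a = 6.67: Pab(L + b)/(6LEI) = 291.1/EI
  at Q: point load 59 at a = 6.67: Pab(L + a)/(6LEI) = 364.1/EI
  at P: point load 149 at a = 1.25: Pab(L + b)/(6LEI) = 509.3/EI
  at Q: point load 149 at a = 1.25: Pab(L + a)/(6LEI) = 305.6/EI
  θ_P0 = 800.4/EI,  θ_Q0 = 669.7/EI
Flexibility coefficients: a unit moment at one end gives L/(3EI) there and L/(6EI) at the far end, so f₁₁ = f₂₂ = 3.333/EI and f₁₂ = f₂₁ = 1.667/EI.
Compatibility — zero rotation at each built-in end:
  3.333 M_P + 1.667 M_Q = 800.4
  1.667 M_P + 3.333 M_Q = 669.7
Solving the pair gives M_P = 186.2 kN·m and M_Q = 107.8 kN·m (hogging).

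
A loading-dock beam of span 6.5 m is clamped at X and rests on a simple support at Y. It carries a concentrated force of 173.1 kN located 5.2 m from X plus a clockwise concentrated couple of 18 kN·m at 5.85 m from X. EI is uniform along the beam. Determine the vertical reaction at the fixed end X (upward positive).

Release the roller at Y. Primary structure: cantilever fixed at X.
Deflection at Y on the released cantilever, summing each load's contribution:
  point load 173.1 at a = 5.2: Pa²(3L − a)/(6EI) = 11155/EI
  clockwise couple 18 at a = 5.85: M₀a(2L − a)/(2EI) = 376.4/EI
  δ_0 = 11532/EI
Tip deflection under a unit load at Y: L³/(3EI) = 91.54/EI.
Compatibility at Y: δ_0 − R_Y·δ_{YY} = 0, so R_Y = 11532/91.54 = 126 kN.
Vertical equilibrium: R_X = ΣP − R_Y = 173.1 − 126 = 47.13 kN.

R_X = 47.13 kN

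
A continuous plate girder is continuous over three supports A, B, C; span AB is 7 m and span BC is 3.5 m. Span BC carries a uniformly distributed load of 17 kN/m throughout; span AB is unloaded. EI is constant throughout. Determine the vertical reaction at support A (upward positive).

Insert a hinge at B; M_B is the redundant, and each span becomes simply supported.
Discontinuity in slope at B on the released structure — sum the simple-span end rotations:
  span BC: UDL 17: wL³/(24EI) = 30.37/EI
  relative rotation θ_0 = (0 + 30.37)/EI = 30.37/EI
A unit hogging moment at B produces rotation L₁/(3EI) + L₂/(3EI) = 3.5/EI.
Slope continuity at B: θ_0 = M_B·3.5/EI, so M_B = 30.37/3.5 = 8.677 kN·m (hogging).
Span AB, ΣM about A with M_B applied at B: R_B^{AB}·7 = 0 + 8.677, so R_B^{AB} = 1.24 kN and R_A = 0 − 1.24 = -1.24 kN.

R_A = -1.24 kN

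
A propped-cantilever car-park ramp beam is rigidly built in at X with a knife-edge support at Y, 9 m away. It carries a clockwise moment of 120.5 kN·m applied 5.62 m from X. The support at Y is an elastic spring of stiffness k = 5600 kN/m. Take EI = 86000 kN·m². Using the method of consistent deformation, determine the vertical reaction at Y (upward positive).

R_Y = 16.23 kN

Remove the prop at Y; the released (primary) structure is a cantilever built in at X.
Primary-structure tip deflection at Y by superposition:
  clockwise couple 120.5 at a = 5.62: M₀a(2L − a)/(2EI) = 4192/EI
Flexibility coefficient — unit upward force at Y: δ_{YY} = L³/(3EI) = 243/EI.
With EI = 86000 kN·m²: δ_0 = 0.048743 m and δ_{YY} = 0.002826 m/kN.
Compatibility — the spring shortens by R_Y/k under the reaction it provides: δ_0 − R_Y·δ_{YY} = R_Y/k. With 1/k = 0.000179 m/kN, R_Y = δ_0 / (δ_{YY} + 1/k) = 0.048743 / (0.002826 + 0.000179) = 16.23 kN.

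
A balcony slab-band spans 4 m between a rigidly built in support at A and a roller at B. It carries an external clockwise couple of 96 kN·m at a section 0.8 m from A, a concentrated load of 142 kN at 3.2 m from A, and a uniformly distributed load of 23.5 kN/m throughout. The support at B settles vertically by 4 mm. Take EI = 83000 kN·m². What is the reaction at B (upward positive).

Choose R_B as the redundant. The primary structure is the cantilever fixed at A.
Primary-structure tip deflection at B by superposition:
  clockwise couple 96 at a = 0.8: M₀a(2L − a)/(2EI) = 276.5/EI
  point load 142 at a = 3.2: Pa²(3L − a)/(6EI) = 2133/EI
  UDL 23.5: wL⁴/(8EI) = 752/EI
  δ_0 = 3161/EI
Flexibility coefficient — unit upward force at B: δ_{BB} = L³/(3EI) = 21.33/EI.
With EI = 83000 kN·m²: δ_0 = 0.038086 m and δ_{BB} = 0.000257 m/kN.
Compatibility — the beam at B must follow the support down by 0.004 m: δ_0 − R_B·δ_{BB} = 0.004, so R_B = (0.038086 − 0.004)/0.000257 = 132.6 kN.

R_B = 132.6 kN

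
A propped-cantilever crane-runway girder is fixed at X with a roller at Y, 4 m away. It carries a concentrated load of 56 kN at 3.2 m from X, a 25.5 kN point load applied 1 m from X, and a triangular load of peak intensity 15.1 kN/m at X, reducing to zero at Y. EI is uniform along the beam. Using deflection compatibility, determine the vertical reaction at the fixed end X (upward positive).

R_X = 64.04 kN

Remove the prop at Y; the released (primary) structure is a cantilever built in at X.
Primary-structure tip deflection at Y by superposition:
  point load 56 at a = 3.2: Pa²(3L − a)/(6EI) = 841/EI
  point load 25.5 at a = 1: Pa²(3L − a)/(6EI) = 46.75/EI
  triangular load, peak 15.1 at the fixed end: w₀L⁴/(30EI) = 128.9/EI
  δ_0 = 1017/EI
Flexibility coefficient — unit upward force at Y: δ_{YY} = L³/(3EI) = 21.33/EI.
Compatibility at Y: δ_0 − R_Y·δ_{YY} = 0, so R_Y = 1017/21.33 = 47.66 kN.
Vertical equilibrium: R_X = ΣP − R_Y = 111.7 − 47.66 = 64.04 kN.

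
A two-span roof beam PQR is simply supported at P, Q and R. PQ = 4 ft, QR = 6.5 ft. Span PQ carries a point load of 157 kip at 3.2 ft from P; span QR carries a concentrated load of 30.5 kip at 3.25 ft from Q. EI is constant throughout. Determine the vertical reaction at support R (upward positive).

R_R = 6.41 kip

Insert a hinge at Q; M_Q is the redundant, and each span becomes simply supported.
Discontinuity in slope at Q on the released structure — sum the simple-span end rotations:
  span PQ: point load 157 at a = 3.2: Pab(L + a)/(6LEI) = 120.6/EI
  span QR: point load 30.5 at a = 3.25: Pab(L + b)/(6LEI) = 80.54/EI
  relative rotation θ_0 = (120.6 + 80.54)/EI = 201.1/EI
A unit hogging moment at Q produces rotation L₁/(3EI) + L₂/(3EI) = 3.5/EI.
Compatibility: M_Q·(L₁+L₂)/(3EI) = θ_0, giving M_Q = 57.46 kip·ft (hogging).
Span QR, ΣM about R: R_Q^{QR}·6.5 = 99.12 + 57.46, so R_Q^{QR} = 24.09 kip and R_R = 30.5 − 24.09 = 6.41 kip.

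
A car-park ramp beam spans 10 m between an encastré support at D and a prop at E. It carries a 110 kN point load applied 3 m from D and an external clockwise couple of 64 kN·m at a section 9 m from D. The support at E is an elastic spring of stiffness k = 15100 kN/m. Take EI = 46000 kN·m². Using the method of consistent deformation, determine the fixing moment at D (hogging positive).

Release the roller at E. Primary structure: cantilever fixed at D.
Deflection at E on the released cantilever, summing each load's contribution:
  point load 110 at a = 3: Pa²(3L − a)/(6EI) = 4455/EI
  clockwise couple 64 at a = 9: M₀a(2L − a)/(2EI) = 3168/EI
  δ_0 = 7623/EI
Tip deflection under a unit load at E: L³/(3EI) = 333.3/EI.
With EI = 46000 kN·m²: δ_0 = 0.16572 m and δ_{EE} = 0.007246 m/kN.
Compatibility — the spring shortens by R_E/k under the reaction it provides: δ_0 − R_E·δ_{EE} = R_E/k. With 1/k = 0.000066 m/kN, R_E = δ_0 / (δ_{EE} + 1/k) = 0.16572 / (0.007246 + 0.000066) = 22.66 kN.
Moment equilibrium about D: M_D = Σ(load moments about D) − R_E·L = 394 − 22.66×10 = 167.4 kN·m.

M_D = 167.4 kN·m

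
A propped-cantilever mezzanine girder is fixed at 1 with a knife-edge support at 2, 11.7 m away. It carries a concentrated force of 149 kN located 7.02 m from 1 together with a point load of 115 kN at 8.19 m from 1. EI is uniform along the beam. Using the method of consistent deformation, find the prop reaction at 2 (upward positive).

Take the reaction at 2 as the redundant and release it; the primary structure is a cantilever fixed at 1.
Deflection at 2 on the released cantilever, summing each load's contribution:
  point load 149 at a = 7.02: Pa²(3L − a)/(6EI) = 34364/EI
  point load 115 at a = 8.19: Pa²(3L − a)/(6EI) = 34596/EI
  δ_0 = 68960/EI
Flexibility coefficient — unit upward force at 2: δ_{22} = L³/(3EI) = 533.9/EI.
Compatibility at 2: δ_0 − R_2·δ_{22} = 0, so R_2 = 68960/533.9 = 129.2 kN.

R_2 = 129.2 kN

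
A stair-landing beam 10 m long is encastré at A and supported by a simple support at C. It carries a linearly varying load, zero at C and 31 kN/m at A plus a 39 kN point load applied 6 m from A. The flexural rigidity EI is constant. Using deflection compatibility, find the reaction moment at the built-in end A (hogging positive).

M_A = 272.2 kN·m

Release the roller at C. Primary structure: cantilever fixed at A.
Primary-structure tip deflection at C by superposition:
  triangular load, peak 31 at the fixed end: w₀L⁴/(30EI) = 10333/EI
  point load 39 at a = 6: Pa²(3L − a)/(6EI) = 5616/EI
  δ_0 = 15949/EI
Tip deflection under a unit load at C: L³/(3EI) = 333.3/EI.
Compatibility at C: δ_0 − R_C·δ_{CC} = 0, so R_C = 15949/333.3 = 47.85 kN.
Moment equilibrium about A: M_A = Σ(load moments about A) − R_C·L = 750.7 − 47.85×10 = 272.2 kN·m.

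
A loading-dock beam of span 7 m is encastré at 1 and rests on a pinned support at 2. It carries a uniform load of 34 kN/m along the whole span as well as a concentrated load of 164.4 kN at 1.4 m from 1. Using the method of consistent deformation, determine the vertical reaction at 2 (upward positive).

Take the reaction at 2 as the redundant and release it; the primary structure is a cantilever fixed at 1.
Deflection at 2 on the released cantilever, summing each load's contribution:
  UDL 34: wL⁴/(8EI) = 10204/EI
  point load 164.4 at a = 1.4: Pa²(3L − a)/(6EI) = 1053/EI
  δ_0 = 11257/EI
Tip deflection under a unit load at 2: L³/(3EI) = 114.3/EI.
The prop prevents deflection at 2: R_2 = δ_0/δ_{22} = 11257/114.3 = 98.46 kN.

R_2 = 98.46 kN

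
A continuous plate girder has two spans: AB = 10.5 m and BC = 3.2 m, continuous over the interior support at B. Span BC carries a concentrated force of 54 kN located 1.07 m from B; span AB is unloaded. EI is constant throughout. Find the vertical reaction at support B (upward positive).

R_B = 38.99 kN

Take M_B as the redundant. Released structure: two simple spans AB and BC with a hinge at B.
End slopes at the hinge B, treating each span as simply supported:
  span BC: point load 54 at a = 1.07: Pab(L + b)/(6LEI) = 34.17/EI
  relative rotation θ_0 = (0 + 34.17)/EI = 34.17/EI
A unit hogging moment at B produces rotation L₁/(3EI) + L₂/(3EI) = 4.567/EI.
Compatibility: M_B·(L₁+L₂)/(3EI) = θ_0, giving M_B = 7.481 kN·m (hogging).
Span AB, ΣM about A with M_B applied at B: R_B^{AB}·10.5 = 0 + 7.481, so R_B^{AB} = 0.7125 kN and R_A = 0 − 0.7125 = -0.7125 kN.
Span BC, ΣM about C: R_B^{BC}·3.2 = 115 + 7.481, so R_B^{BC} = 38.28 kN and R_C = 54 − 38.28 = 15.72 kN.
R_B = 0.7125 + 38.28 = 38.99 kN.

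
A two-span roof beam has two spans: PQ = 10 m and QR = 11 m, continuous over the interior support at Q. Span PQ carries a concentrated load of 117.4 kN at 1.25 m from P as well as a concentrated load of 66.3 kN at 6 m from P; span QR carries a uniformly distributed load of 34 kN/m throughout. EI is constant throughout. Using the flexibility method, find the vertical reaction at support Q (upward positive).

Take M_Q as the redundant. Released structure: two simple spans PQ and QR with a hinge at Q.
End slopes at the hinge Q, treating each span as simply supported:
  span PQ: point load 117.4 at a = 1.25: Pab(L + a)/(6LEI) = 240.8/EI
  span PQ: point load 66.3 at a = 6: Pab(L + a)/(6LEI) = 424.3/EI
  span QR: UDL 34: wL³/(24EI) = 1886/EI
  relative rotation θ_0 = (665.1 + 1886)/EI = 2551/EI
A unit hogging moment at Q produces rotation L₁/(3EI) + L₂/(3EI) = 7/EI.
Slope continuity at Q: θ_0 = M_Q·7/EI, so M_Q = 2551/7 = 364.4 kN·m (hogging).
Span PQ, ΣM about P with M_Q applied at Q: R_Q^{PQ}·10 = 544.5 + 364.4, so R_Q^{PQ} = 90.89 kN and R_P = 183.7 − 90.89 = 92.81 kN.
Span QR, ΣM about R: R_Q^{QR}·11 = 2057 + 364.4, so R_Q^{QR} = 220.1 kN and R_R = 374 − 220.1 = 153.9 kN.
R_Q = 90.89 + 220.1 = 311 kN.

R_Q = 311 kN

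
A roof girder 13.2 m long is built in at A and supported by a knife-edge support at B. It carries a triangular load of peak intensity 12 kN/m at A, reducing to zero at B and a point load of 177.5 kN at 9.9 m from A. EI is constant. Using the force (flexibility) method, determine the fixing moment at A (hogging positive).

Release the roller at B. Primary structure: cantilever fixed at A.
Deflection at B on the released cantilever, summing each load's contribution:
  triangular load, peak 12 at the fixed end: w₀L⁴/(30EI) = 12144/EI
  point load 177.5 at a = 9.9: Pa²(3L − a)/(6EI) = 86114/EI
  δ_0 = 98258/EI
Tip deflection under a unit load at B: L³/(3EI) = 766.7/EI.
Compatibility at B: δ_0 − R_B·δ_{BB} = 0, so R_B = 98258/766.7 = 128.2 kN.
Moment equilibrium about A: M_A = Σ(load moments about A) − R_B·L = 2106 − 128.2×13.2 = 414 kN·m.

M_A = 414 kN·m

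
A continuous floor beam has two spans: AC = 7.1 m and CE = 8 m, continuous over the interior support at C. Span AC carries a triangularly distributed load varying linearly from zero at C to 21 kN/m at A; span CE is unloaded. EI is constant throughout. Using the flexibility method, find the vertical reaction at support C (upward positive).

Take M_C as the redundant. Released structure: two simple spans AC and CE with a hinge at C.
Rotations at C on the released spans (each span's end-slope, ×1/EI):
  span AC: triangular load, peak 21: 7w₀L³/(360EI) = 146.1/EI
  relative rotation θ_0 = (146.1 + 0)/EI = 146.1/EI
A unit hogging moment at C produces rotation L₁/(3EI) + L₂/(3EI) = 5.033/EI.
Compatibility: M_C·(L₁+L₂)/(3EI) = θ_0, giving M_C = 29.04 kN·m (hogging).
Span AC, ΣM about A with M_C applied at C: R_C^{AC}·7.1 = 176.4 + 29.04, so R_C^{AC} = 28.94 kN and R_A = 74.55 − 28.94 = 45.61 kN.
Span CE, ΣM about E: R_C^{CE}·8 = 0 + 29.04, so R_C^{CE} = 3.629 kN and R_E = 0 − 3.629 = -3.629 kN.
R_C = 28.94 + 3.629 = 32.57 kN.

R_C = 32.57 kN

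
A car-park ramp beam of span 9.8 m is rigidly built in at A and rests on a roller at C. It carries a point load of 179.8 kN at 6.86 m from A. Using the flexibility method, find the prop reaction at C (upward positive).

Release the roller at C. Primary structure: cantilever fixed at A.
Deflection at C on the released cantilever, summing each load's contribution:
  point load 179.8 at a = 6.86: Pa²(3L − a)/(6EI) = 31786/EI
Tip deflection under a unit load at C: L³/(3EI) = 313.7/EI.
Compatibility at C: δ_0 − R_C·δ_{CC} = 0, so R_C = 31786/313.7 = 101.3 kN.

R_C = 101.3 kN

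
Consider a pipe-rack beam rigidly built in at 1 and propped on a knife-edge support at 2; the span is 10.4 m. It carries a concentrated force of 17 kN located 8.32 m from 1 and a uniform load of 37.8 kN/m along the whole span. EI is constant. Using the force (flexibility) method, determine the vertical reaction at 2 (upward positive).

Choose R_2 as the redundant. The primary structure is the cantilever fixed at 1.
Deflection at 2 on the released cantilever, summing each load's contribution:
  point load 17 at a = 8.32: Pa²(3L − a)/(6EI) = 4487/EI
  UDL 37.8: wL⁴/(8EI) = 55276/EI
  δ_0 = 59763/EI
Flexibility coefficient — unit upward force at 2: δ_{22} = L³/(3EI) = 375/EI.
Compatibility at 2: δ_0 − R_2·δ_{22} = 0, so R_2 = 59763/375 = 159.4 kN.

R_2 = 159.4 kN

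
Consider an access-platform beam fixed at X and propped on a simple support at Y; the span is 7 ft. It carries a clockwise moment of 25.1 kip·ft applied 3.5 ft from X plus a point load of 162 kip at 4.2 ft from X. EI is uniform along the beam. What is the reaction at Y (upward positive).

R_Y = 74.02 kip

Take the reaction at Y as the redundant and release it; the primary structure is a cantilever fixed at X.
Free-end deflection of the primary structure under the applied loading (downward +):
  clockwise couple 25.1 at a = 3.5: M₀a(2L − a)/(2EI) = 461.2/EI
  point load 162 at a = 4.2: Pa²(3L − a)/(6EI) = 8002/EI
  δ_0 = 8463/EI
Tip deflection under a unit load at Y: L³/(3EI) = 114.3/EI.
Compatibility at Y: δ_0 − R_Y·δ_{YY} = 0, so R_Y = 8463/114.3 = 74.02 kip.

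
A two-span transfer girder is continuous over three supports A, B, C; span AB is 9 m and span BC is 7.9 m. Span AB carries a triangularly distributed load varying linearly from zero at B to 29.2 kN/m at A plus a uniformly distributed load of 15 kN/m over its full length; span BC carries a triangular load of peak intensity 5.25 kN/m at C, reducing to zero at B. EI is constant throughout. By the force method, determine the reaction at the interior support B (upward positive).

R_B = 157 kN

Take M_B as the redundant. Released structure: two simple spans AB and BC with a hinge at B.
Discontinuity in slope at B on the released structure — sum the simple-span end rotations:
  span AB: triangular load, peak 29.2: 7w₀L³/(360EI) = 413.9/EI
  span AB: UDL 15: wL³/(24EI) = 455.6/EI
  span BC: triangular load, peak 5.25: 7w₀L³/(360EI) = 50.33/EI
  relative rotation θ_0 = (869.5 + 50.33)/EI = 919.9/EI
A unit hogging moment at B produces rotation L₁/(3EI) + L₂/(3EI) = 5.633/EI.
Compatibility: M_B·(L₁+L₂)/(3EI) = θ_0, giving M_B = 163.3 kN·m (hogging).
Span AB, ΣM about A with M_B applied at B: R_B^{AB}·9 = 1002 + 163.3, so R_B^{AB} = 129.4 kN and R_A = 266.4 − 129.4 = 137 kN.
Span BC, ΣM about C: R_B^{BC}·7.9 = 54.61 + 163.3, so R_B^{BC} = 27.58 kN and R_C = 20.74 − 27.58 = -6.845 kN.
R_B = 129.4 + 27.58 = 157 kN.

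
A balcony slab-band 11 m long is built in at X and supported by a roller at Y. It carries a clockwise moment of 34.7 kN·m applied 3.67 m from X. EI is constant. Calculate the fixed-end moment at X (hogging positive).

Take the reaction at Y as the redundant and release it; the primary structure is a cantilever fixed at X.
Free-end deflection of the primary structure under the applied loading (downward +):
  clockwise couple 34.7 at a = 3.67: M₀a(2L − a)/(2EI) = 1167/EI
Flexibility coefficient — unit upward force at Y: δ_{YY} = L³/(3EI) = 443.7/EI.
Compatibility at Y: δ_0 − R_Y·δ_{YY} = 0, so R_Y = 1167/443.7 = 2.631 kN.
Moment equilibrium about X: M_X = Σ(load moments about X) − R_Y·L = 34.7 − 2.631×11 = 5.762 kN·m.

M_X = 5.762 kN·m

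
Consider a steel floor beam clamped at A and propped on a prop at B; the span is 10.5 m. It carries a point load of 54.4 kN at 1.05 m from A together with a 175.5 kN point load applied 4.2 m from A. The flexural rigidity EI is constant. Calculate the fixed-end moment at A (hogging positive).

M_A = 402.6 kN·m

Remove the prop at B; the released (primary) structure is a cantilever built in at A.
Deflection at B on the released cantilever, summing each load's contribution:
  point load 54.4 at a = 1.05: Pa²(3L − a)/(6EI) = 304.4/EI
  point load 175.5 at a = 4.2: Pa²(3L − a)/(6EI) = 14086/EI
  δ_0 = 14390/EI
Flexibility coefficient — unit upward force at B: δ_{BB} = L³/(3EI) = 385.9/EI.
Compatibility at B: δ_0 − R_B·δ_{BB} = 0, so R_B = 14390/385.9 = 37.29 kN.
Moment equilibrium about A: M_A = Σ(load moments about A) − R_B·L = 794.2 − 37.29×10.5 = 402.6 kN·m.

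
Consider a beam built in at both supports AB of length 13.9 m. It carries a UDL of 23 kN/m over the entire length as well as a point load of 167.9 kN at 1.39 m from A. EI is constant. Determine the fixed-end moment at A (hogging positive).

Take the two fixed-end moments M_A, M_B as redundants; the released structure is the simple span AB.
Simple-span end rotations at A and B under the given loads:
  at A: UDL 23: wL³/(24EI) = 2574/EI
  at B: UDL 23: wL³/(24EI) = 2574/EI
  at A: point load 167.9 at a = 1.39: Pab(L + b)/(6LEI) = 924.5/EI
  at B: point load 167.9 at a = 1.39: Pab(L + a)/(6LEI) = 535.3/EI
  θ_A0 = 3498/EI,  θ_B0 = 3109/EI
Flexibility coefficients: a unit moment at one end gives L/(3EI) there and L/(6EI) at the far end, so f₁₁ = f₂₂ = 4.633/EI and f₁₂ = f₂₁ = 2.317/EI.
Compatibility — zero rotation at each built-in end:
  4.633 M_A + 2.317 M_B = 3498
  2.317 M_A + 4.633 M_B = 3109
Solving the pair gives M_A = 559.4 kN·m and M_B = 391.3 kN·m (hogging).

M_A = 559.4 kN·m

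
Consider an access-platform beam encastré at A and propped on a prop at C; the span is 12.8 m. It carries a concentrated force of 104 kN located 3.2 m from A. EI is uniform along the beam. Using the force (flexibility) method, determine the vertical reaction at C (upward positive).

Take the reaction at C as the redundant and release it; the primary structure is a cantilever fixed at A.
Free-end deflection of the primary structure under the applied loading (downward +):
  point load 104 at a = 3.2: Pa²(3L − a)/(6EI) = 6248/EI
Flexibility coefficient — unit upward force at C: δ_{CC} = L³/(3EI) = 699.1/EI.
The prop prevents deflection at C: R_C = δ_0/δ_{CC} = 6248/699.1 = 8.938 kN.

R_C = 8.938 kN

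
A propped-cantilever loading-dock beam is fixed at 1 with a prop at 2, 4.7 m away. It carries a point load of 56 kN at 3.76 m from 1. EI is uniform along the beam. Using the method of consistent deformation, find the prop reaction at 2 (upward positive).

R_2 = 39.42 kN

Release the roller at 2. Primary structure: cantilever fixed at 1.
Deflection at 2 on the released cantilever, summing each load's contribution:
  point load 56 at a = 3.76: Pa²(3L − a)/(6EI) = 1364/EI
Flexibility coefficient — unit upward force at 2: δ_{22} = L³/(3EI) = 34.61/EI.
Compatibility at 2: δ_0 − R_2·δ_{22} = 0, so R_2 = 1364/34.61 = 39.42 kN.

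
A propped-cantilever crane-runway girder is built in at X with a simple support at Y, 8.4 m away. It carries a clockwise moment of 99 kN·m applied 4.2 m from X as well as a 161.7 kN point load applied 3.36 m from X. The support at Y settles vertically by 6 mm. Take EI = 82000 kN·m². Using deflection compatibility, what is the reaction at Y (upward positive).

Choose R_Y as the redundant. The primary structure is the cantilever fixed at X.
Primary-structure tip deflection at Y by superposition:
  clockwise couple 99 at a = 4.2: M₀a(2L − a)/(2EI) = 2620/EI
  point load 161.7 at a = 3.36: Pa²(3L − a)/(6EI) = 6645/EI
  δ_0 = 9264/EI
Tip deflection under a unit load at Y: L³/(3EI) = 197.6/EI.
With EI = 82000 kN·m²: δ_0 = 0.11298 m and δ_{YY} = 0.002409 m/kN.
Compatibility — the beam at Y must follow the support down by 0.006 m: δ_0 − R_Y·δ_{YY} = 0.006, so R_Y = (0.11298 − 0.006)/0.002409 = 44.4 kN.

R_Y = 44.4 kN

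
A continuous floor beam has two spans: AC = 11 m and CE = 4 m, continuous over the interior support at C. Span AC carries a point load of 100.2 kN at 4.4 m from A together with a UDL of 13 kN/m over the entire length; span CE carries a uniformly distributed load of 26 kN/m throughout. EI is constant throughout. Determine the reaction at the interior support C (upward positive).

R_C = 263.8 kN

Insert a hinge at C; M_C is the redundant, and each span becomes simply supported.
End slopes at the hinge C, treating each span as simply supported:
  span AC: point load 100.2 at a = 4.4: Pab(L + a)/(6LEI) = 679/EI
  span AC: UDL 13: wL³/(24EI) = 721/EI
  span CE: UDL 26: wL³/(24EI) = 69.33/EI
  relative rotation θ_0 = (1400 + 69.33)/EI = 1469/EI
A unit hogging moment at C produces rotation L₁/(3EI) + L₂/(3EI) = 5/EI.
Slope continuity at C: θ_0 = M_C·5/EI, so M_C = 1469/5 = 293.8 kN·m (hogging).
Span AC, ΣM about A with M_C applied at C: R_C^{AC}·11 = 1227 + 293.8, so R_C^{AC} = 138.3 kN and R_A = 243.2 − 138.3 = 104.9 kN.
Span CE, ΣM about E: R_C^{CE}·4 = 208 + 293.8, so R_C^{CE} = 125.5 kN and R_E = 104 − 125.5 = -21.46 kN.
R_C = 138.3 + 125.5 = 263.8 kN.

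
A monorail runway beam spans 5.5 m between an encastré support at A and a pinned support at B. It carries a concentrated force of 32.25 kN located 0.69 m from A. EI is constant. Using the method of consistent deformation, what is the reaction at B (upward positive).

R_B = 0.7295 kN

Release the roller at B. Primary structure: cantilever fixed at A.
Downward deflection at the released point B due to the loads:
  point load 32.25 at a = 0.69: Pa²(3L − a)/(6EI) = 40.46/EI
Tip deflection under a unit load at B: L³/(3EI) = 55.46/EI.
The prop prevents deflection at B: R_B = δ_0/δ_{BB} = 40.46/55.46 = 0.7295 kN.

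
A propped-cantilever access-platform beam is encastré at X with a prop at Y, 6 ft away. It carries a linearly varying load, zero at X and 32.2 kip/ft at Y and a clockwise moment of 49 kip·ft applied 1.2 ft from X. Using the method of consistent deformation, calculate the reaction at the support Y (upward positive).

R_Y = 57.54 kip

Choose R_Y as the redundant. The primary structure is the cantilever fixed at X.
Deflection at Y on the released cantilever, summing each load's contribution:
  triangular load, peak 32.2 at the free end: 11w₀L⁴/(120EI) = 3825/EI
  clockwise couple 49 at a = 1.2: M₀a(2L − a)/(2EI) = 317.5/EI
  δ_0 = 4143/EI
Tip deflection under a unit load at Y: L³/(3EI) = 72/EI.
The prop prevents deflection at Y: R_Y = δ_0/δ_{YY} = 4143/72 = 57.54 kip.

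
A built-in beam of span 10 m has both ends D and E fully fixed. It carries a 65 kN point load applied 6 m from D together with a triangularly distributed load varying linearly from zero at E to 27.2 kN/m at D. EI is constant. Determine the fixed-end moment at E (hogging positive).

M_E = 184.3 kN·m

Take the two fixed-end moments M_D, M_E as redundants; the released structure is the simple span DE.
End rotations of the released simple span under the applied load (×1/EI):
  at D: point load 65 at a = 6: Pab(L + b)/(6LEI) = 364/EI
  at E: point load 65 at a = 6: Pab(L + a)/(6LEI) = 416/EI
  at D: triangular load, peak 27.2: w₀L³/(45EI) = 604.4/EI
  at E: triangular load, peak 27.2: 7w₀L³/(360EI) = 528.9/EI
  θ_D0 = 968.4/EI,  θ_E0 = 944.9/EI
Flexibility coefficients: a unit moment at one end gives L/(3EI) there and L/(6EI) at the far end, so f₁₁ = f₂₂ = 3.333/EI and f₁₂ = f₂₁ = 1.667/EI.
Compatibility — zero rotation at each built-in end:
  3.333 M_D + 1.667 M_E = 968.4
  1.667 M_D + 3.333 M_E = 944.9
Solving the pair gives M_D = 198.4 kN·m and M_E = 184.3 kN·m (hogging).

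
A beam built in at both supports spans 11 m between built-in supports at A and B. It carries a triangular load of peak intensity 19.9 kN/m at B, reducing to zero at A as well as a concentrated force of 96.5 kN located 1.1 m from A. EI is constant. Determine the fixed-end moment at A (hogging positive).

Release both end moments; the primary structure is a simply-supported span AB with redundants M_A and M_B.
On the primary (simply-supported) span, the end slopes from the loading are:
  at A: triangular load, peak 19.9: 7w₀L³/(360EI) = 515/EI
  at B: triangular load, peak 19.9: w₀L³/(45EI) = 588.6/EI
  at A: point load 96.5 at a = 1.1: Pab(L + b)/(6LEI) = 332.8/EI
  at B: point load 96.5 at a = 1.1: Pab(L + a)/(6LEI) = 192.7/EI
  θ_A0 = 847.8/EI,  θ_B0 = 781.3/EI
Flexibility coefficients: a unit moment at one end gives L/(3EI) there and L/(6EI) at the far end, so f₁₁ = f₂₂ = 3.667/EI and f₁₂ = f₂₁ = 1.833/EI.
Compatibility — zero rotation at each built-in end:
  3.667 M_A + 1.833 M_B = 847.8
  1.833 M_A + 3.667 M_B = 781.3
Solving the pair gives M_A = 166.2 kN·m and M_B = 129.9 kN·m (hogging).

M_A = 166.2 kN·m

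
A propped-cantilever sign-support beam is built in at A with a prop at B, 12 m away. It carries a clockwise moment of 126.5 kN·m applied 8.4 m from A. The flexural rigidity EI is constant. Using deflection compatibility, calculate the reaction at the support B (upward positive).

Remove the prop at B; the released (primary) structure is a cantilever built in at A.
Downward deflection at the released point B due to the loads:
  clockwise couple 126.5 at a = 8.4: M₀a(2L − a)/(2EI) = 8288/EI
Flexibility coefficient — unit upward force at B: δ_{BB} = L³/(3EI) = 576/EI.
The prop prevents deflection at B: R_B = δ_0/δ_{BB} = 8288/576 = 14.39 kN.

R_B = 14.39 kN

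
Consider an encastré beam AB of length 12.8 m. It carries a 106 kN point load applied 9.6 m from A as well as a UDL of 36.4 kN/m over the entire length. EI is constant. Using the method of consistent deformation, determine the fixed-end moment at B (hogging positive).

M_B = 687.8 kN·m

Take the two fixed-end moments M_A, M_B as redundants; the released structure is the simple span AB.
Simple-span end rotations at A and B under the given loads:
  at A: point load 106 at a = 9.6: Pab(L + b)/(6LEI) = 678.4/EI
  at B: point load 106 at a = 9.6: Pab(L + a)/(6LEI) = 949.8/EI
  at A: UDL 36.4: wL³/(24EI) = 3181/EI
  at B: UDL 36.4: wL³/(24EI) = 3181/EI
  θ_A0 = 3859/EI,  θ_B0 = 4130/EI
Flexibility coefficients: a unit moment at one end gives L/(3EI) there and L/(6EI) at the far end, so f₁₁ = f₂₂ = 4.267/EI and f₁₂ = f₂₁ = 2.133/EI.
Compatibility — zero rotation at each built-in end:
  4.267 M_A + 2.133 M_B = 3859
  2.133 M_A + 4.267 M_B = 4130
Solving the pair gives M_A = 560.6 kN·m and M_B = 687.8 kN·m (hogging).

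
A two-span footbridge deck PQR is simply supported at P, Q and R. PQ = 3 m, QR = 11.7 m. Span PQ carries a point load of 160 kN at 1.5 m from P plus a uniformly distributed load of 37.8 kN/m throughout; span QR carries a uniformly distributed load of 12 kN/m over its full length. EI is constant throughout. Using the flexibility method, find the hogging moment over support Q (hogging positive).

M_Q = 190.5 kN·m

Take M_Q as the redundant. Released structure: two simple spans PQ and QR with a hinge at Q.
End slopes at the hinge Q, treating each span as simply supported:
  span PQ: point load 160 at a = 1.5: Pab(L + a)/(6LEI) = 90/EI
  span PQ: UDL 37.8: wL³/(24EI) = 42.52/EI
  span QR: UDL 12: wL³/(24EI) = 800.8/EI
  relative rotation θ_0 = (132.5 + 800.8)/EI = 933.3/EI
A unit hogging moment at Q produces rotation L₁/(3EI) + L₂/(3EI) = 4.9/EI.
Slope continuity at Q: θ_0 = M_Q·4.9/EI, so M_Q = 933.3/4.9 = 190.5 kN·m (hogging).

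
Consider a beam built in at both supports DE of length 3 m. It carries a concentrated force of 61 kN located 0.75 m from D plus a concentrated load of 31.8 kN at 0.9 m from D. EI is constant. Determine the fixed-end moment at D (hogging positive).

M_D = 39.76 kN·m

Release both end moments; the primary structure is a simply-supported span DE with redundants M_D and M_E.
Simple-span end rotations at D and E under the given loads:
  at D: point load 61 at a = 0.75: Pab(L + b)/(6LEI) = 30.02/EI
  at E: point load 61 at a = 0.75: Pab(L + a)/(6LEI) = 21.45/EI
  at D: point load 31.8 at a = 0.9: Pab(L + b)/(6LEI) = 17.03/EI
  at E: point load 31.8 at a = 0.9: Pab(L + a)/(6LEI) = 13.02/EI
  θ_D0 = 47.05/EI,  θ_E0 = 34.47/EI
Flexibility coefficients: a unit moment at one end gives L/(3EI) there and L/(6EI) at the far end, so f₁₁ = f₂₂ = 1/EI and f₁₂ = f₂₁ = 0.5/EI.
Compatibility — zero rotation at each built-in end:
  1 M_D + 0.5 M_E = 47.05
  0.5 M_D + 1 M_E = 34.47
Solving the pair gives M_D = 39.76 kN·m and M_E = 14.59 kN·m (hogging).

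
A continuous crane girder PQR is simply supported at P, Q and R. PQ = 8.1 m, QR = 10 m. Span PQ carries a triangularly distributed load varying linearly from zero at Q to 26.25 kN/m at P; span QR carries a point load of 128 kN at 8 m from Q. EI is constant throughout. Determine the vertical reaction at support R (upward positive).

Release continuity at Q by inserting a hinge; the redundant is the internal moment M_Q. The primary structure is two simply-supported spans PQ and QR.
Discontinuity in slope at Q on the released structure — sum the simple-span end rotations:
  span PQ: triangular load, peak 26.25: 7w₀L³/(360EI) = 271.3/EI
  span QR: point load 128 at a = 8: Pab(L + b)/(6LEI) = 409.6/EI
  relative rotation θ_0 = (271.3 + 409.6)/EI = 680.9/EI
A unit hogging moment at Q produces rotation L₁/(3EI) + L₂/(3EI) = 6.033/EI.
Slope continuity at Q: θ_0 = M_Q·6.033/EI, so M_Q = 680.9/6.033 = 112.8 kN·m (hogging).
Span QR, ΣM about R: R_Q^{QR}·10 = 256 + 112.8, so R_Q^{QR} = 36.88 kN and R_R = 128 − 36.88 = 91.12 kN.

R_R = 91.12 kN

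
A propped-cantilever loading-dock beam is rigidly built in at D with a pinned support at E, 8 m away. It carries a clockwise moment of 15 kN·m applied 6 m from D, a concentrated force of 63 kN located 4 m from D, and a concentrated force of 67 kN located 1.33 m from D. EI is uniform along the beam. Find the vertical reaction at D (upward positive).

Choose R_E as the redundant. The primary structure is the cantilever fixed at D.
Deflection at E on the released cantilever, summing each load's contribution:
  clockwise couple 15 at a = 6: M₀a(2L − a)/(2EI) = 450/EI
  point load 63 at a = 4: Pa²(3L − a)/(6EI) = 3360/EI
  point load 67 at a = 1.33: Pa²(3L − a)/(6EI) = 447.8/EI
  δ_0 = 4258/EI
Tip deflection under a unit load at E: L³/(3EI) = 170.7/EI.
The prop prevents deflection at E: R_E = δ_0/δ_{EE} = 4258/170.7 = 24.95 kN.
Vertical equilibrium: R_D = ΣP − R_E = 130 − 24.95 = 105.1 kN.

R_D = 105.1 kN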